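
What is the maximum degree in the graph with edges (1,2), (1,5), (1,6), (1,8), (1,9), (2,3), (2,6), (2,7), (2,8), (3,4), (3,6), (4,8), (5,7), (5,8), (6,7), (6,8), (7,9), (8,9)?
6 (attained at vertex 8)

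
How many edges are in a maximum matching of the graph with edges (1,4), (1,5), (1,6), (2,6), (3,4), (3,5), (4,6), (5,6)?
3 (matching: (1,5), (2,6), (3,4); upper bound floor(n/2) = floor(6/2) = 3)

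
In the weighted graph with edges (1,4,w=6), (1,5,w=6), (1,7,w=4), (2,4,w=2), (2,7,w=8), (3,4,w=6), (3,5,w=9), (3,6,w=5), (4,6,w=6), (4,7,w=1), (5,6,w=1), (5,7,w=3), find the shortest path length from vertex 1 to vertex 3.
11 (path: 1 -> 7 -> 4 -> 3; weights 4 + 1 + 6 = 11)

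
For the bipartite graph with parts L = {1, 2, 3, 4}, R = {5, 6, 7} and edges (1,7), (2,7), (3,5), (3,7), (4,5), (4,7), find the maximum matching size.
2 (matching: (1,7), (3,5); upper bound min(|L|,|R|) = min(4,3) = 3)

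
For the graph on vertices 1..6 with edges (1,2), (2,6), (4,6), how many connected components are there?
3 (components: {1, 2, 4, 6}, {3}, {5})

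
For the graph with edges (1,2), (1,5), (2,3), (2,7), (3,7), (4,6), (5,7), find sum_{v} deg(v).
14 (handshake: sum of degrees = 2|E| = 2 x 7 = 14)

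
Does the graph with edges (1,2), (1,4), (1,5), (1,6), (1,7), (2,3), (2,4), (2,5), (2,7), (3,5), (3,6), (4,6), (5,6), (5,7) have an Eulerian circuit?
No (6 vertices have odd degree: {1, 2, 3, 4, 5, 7}; Eulerian circuit requires 0)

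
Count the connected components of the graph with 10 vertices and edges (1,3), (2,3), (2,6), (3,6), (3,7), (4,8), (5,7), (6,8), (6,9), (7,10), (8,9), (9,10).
1 (components: {1, 2, 3, 4, 5, 6, 7, 8, 9, 10})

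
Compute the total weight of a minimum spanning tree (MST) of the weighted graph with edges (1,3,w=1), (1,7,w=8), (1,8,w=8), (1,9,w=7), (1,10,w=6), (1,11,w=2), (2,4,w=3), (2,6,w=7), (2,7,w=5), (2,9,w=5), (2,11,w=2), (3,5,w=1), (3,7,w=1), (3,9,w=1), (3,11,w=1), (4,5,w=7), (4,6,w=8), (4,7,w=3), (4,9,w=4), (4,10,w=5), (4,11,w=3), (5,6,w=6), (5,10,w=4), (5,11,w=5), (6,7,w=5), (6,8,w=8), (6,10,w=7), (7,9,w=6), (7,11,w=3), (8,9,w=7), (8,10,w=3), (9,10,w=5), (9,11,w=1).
22 (MST edges: (1,3,w=1), (2,4,w=3), (2,11,w=2), (3,5,w=1), (3,7,w=1), (3,9,w=1), (3,11,w=1), (5,10,w=4), (6,7,w=5), (8,10,w=3); sum of weights 1 + 3 + 2 + 1 + 1 + 1 + 1 + 4 + 5 + 3 = 22)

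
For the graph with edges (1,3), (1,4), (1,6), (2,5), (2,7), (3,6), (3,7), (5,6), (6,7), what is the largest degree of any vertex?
4 (attained at vertex 6)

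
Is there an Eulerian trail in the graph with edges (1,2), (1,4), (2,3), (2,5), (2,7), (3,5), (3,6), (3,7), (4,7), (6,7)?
Yes — and in fact it has an Eulerian circuit (the graph is connected and all 7 vertices have even degree)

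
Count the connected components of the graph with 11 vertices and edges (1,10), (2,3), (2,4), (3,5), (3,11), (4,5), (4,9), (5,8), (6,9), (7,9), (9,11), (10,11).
1 (components: {1, 2, 3, 4, 5, 6, 7, 8, 9, 10, 11})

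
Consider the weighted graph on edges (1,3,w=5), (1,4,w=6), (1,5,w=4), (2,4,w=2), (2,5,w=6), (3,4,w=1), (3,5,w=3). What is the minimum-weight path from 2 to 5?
6 (path: 2 -> 5; weights 6 = 6)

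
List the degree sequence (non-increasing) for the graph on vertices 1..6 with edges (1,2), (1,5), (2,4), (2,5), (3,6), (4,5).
[3, 3, 2, 2, 1, 1] (degrees: deg(1)=2, deg(2)=3, deg(3)=1, deg(4)=2, deg(5)=3, deg(6)=1)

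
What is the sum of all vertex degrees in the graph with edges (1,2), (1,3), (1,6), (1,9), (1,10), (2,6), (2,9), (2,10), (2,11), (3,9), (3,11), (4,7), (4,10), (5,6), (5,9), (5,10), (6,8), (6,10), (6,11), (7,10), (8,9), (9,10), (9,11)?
46 (handshake: sum of degrees = 2|E| = 2 x 23 = 46)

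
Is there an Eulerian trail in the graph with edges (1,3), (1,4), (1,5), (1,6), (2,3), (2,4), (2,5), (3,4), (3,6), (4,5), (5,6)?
Yes (the graph is connected and exactly 2 vertices have odd degree: {2, 6}; any Eulerian path must start and end at those)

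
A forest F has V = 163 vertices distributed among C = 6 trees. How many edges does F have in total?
157 (Each of the 6 component trees on V_i vertices has V_i - 1 edges; summing gives V - C = 163 - 6 = 157)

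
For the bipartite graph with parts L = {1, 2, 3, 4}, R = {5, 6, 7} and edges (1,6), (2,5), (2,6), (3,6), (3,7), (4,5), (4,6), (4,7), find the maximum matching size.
3 (matching: (1,6), (2,5), (3,7); upper bound min(|L|,|R|) = min(4,3) = 3)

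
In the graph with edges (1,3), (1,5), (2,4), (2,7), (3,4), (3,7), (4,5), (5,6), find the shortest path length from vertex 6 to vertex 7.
4 (path: 6 -> 5 -> 4 -> 2 -> 7, 4 edges)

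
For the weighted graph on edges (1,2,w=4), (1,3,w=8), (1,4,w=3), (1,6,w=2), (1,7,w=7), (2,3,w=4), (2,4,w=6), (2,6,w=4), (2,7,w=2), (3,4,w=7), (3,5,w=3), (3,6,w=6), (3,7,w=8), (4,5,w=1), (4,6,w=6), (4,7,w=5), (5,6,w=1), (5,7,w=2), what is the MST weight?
11 (MST edges: (1,6,w=2), (2,7,w=2), (3,5,w=3), (4,5,w=1), (5,6,w=1), (5,7,w=2); sum of weights 2 + 2 + 3 + 1 + 1 + 2 = 11)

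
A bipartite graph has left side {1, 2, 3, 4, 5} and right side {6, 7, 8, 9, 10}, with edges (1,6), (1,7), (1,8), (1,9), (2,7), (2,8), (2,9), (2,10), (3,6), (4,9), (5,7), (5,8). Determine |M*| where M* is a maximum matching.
5 (matching: (1,7), (2,10), (3,6), (4,9), (5,8); upper bound min(|L|,|R|) = min(5,5) = 5)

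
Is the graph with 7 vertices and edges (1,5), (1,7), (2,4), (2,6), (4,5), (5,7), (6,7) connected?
No, it has 2 components: {1, 2, 4, 5, 6, 7}, {3}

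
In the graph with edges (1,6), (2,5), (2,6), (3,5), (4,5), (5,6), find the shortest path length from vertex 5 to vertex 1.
2 (path: 5 -> 6 -> 1, 2 edges)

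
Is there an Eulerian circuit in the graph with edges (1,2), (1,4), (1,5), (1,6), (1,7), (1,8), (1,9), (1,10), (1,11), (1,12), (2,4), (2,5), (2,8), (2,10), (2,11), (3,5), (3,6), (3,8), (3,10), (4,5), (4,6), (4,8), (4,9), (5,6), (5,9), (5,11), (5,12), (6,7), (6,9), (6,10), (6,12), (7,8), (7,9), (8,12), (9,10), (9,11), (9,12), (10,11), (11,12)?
Yes (the graph is connected and all 12 vertices have even degree)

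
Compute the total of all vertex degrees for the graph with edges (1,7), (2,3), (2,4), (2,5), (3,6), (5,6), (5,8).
14 (handshake: sum of degrees = 2|E| = 2 x 7 = 14)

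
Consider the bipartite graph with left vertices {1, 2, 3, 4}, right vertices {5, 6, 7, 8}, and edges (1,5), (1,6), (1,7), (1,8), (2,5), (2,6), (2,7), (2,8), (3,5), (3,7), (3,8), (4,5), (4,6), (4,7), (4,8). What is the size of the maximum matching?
4 (matching: (1,8), (2,7), (3,5), (4,6); upper bound min(|L|,|R|) = min(4,4) = 4)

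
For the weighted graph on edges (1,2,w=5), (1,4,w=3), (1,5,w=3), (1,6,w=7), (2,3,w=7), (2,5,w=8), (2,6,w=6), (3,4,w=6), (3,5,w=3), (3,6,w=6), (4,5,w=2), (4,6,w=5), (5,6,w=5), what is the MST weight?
18 (MST edges: (1,2,w=5), (1,5,w=3), (3,5,w=3), (4,5,w=2), (4,6,w=5); sum of weights 5 + 3 + 3 + 2 + 5 = 18)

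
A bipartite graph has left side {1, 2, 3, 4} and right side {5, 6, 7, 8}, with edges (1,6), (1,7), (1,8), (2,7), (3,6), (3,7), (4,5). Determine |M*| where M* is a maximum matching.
4 (matching: (1,8), (2,7), (3,6), (4,5); upper bound min(|L|,|R|) = min(4,4) = 4)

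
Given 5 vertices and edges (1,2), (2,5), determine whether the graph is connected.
No, it has 3 components: {1, 2, 5}, {3}, {4}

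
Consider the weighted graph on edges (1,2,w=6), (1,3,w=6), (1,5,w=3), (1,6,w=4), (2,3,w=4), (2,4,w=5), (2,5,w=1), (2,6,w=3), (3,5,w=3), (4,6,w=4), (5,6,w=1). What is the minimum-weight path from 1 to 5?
3 (path: 1 -> 5; weights 3 = 3)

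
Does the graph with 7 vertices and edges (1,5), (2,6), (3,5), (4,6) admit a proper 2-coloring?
Yes. Partition: {1, 2, 3, 4, 7}, {5, 6}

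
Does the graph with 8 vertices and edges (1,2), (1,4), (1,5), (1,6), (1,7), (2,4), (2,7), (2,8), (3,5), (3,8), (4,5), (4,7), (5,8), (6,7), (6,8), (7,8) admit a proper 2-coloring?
No (odd cycle of length 3: 7 -> 1 -> 2 -> 7)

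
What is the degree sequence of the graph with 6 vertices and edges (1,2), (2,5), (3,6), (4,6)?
[2, 2, 1, 1, 1, 1] (degrees: deg(1)=1, deg(2)=2, deg(3)=1, deg(4)=1, deg(5)=1, deg(6)=2)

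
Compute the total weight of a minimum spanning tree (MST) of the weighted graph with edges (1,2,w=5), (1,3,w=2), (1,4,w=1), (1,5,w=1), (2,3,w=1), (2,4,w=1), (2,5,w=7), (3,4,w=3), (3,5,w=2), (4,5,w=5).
4 (MST edges: (1,4,w=1), (1,5,w=1), (2,3,w=1), (2,4,w=1); sum of weights 1 + 1 + 1 + 1 = 4)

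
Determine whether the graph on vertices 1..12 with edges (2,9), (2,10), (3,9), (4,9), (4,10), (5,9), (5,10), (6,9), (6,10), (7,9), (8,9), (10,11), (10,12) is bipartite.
Yes. Partition: {1, 2, 3, 4, 5, 6, 7, 8, 11, 12}, {9, 10}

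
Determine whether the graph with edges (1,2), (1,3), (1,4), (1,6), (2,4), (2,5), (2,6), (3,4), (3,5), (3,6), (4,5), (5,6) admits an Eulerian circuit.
Yes (the graph is connected and all 6 vertices have even degree)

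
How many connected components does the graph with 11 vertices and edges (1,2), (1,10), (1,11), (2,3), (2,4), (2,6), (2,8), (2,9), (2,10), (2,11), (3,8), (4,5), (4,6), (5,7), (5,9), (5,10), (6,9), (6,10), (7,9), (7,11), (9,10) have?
1 (components: {1, 2, 3, 4, 5, 6, 7, 8, 9, 10, 11})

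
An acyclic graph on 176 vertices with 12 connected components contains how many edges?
164 (Each of the 12 component trees on V_i vertices has V_i - 1 edges; summing gives V - C = 176 - 12 = 164)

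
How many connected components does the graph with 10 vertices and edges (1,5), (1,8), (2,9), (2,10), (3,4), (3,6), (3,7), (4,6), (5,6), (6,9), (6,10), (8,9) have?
1 (components: {1, 2, 3, 4, 5, 6, 7, 8, 9, 10})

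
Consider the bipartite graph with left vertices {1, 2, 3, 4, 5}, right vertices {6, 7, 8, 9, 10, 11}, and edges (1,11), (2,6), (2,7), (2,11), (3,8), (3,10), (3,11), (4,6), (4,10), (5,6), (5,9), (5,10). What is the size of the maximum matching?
5 (matching: (1,11), (2,7), (3,8), (4,10), (5,9); upper bound min(|L|,|R|) = min(5,6) = 5)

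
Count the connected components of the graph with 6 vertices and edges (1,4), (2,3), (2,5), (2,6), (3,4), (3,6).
1 (components: {1, 2, 3, 4, 5, 6})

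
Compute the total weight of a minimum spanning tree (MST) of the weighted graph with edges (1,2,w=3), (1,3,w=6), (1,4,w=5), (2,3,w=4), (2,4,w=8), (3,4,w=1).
8 (MST edges: (1,2,w=3), (2,3,w=4), (3,4,w=1); sum of weights 3 + 4 + 1 = 8)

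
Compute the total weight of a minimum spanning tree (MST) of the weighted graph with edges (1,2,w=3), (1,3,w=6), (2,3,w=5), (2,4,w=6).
14 (MST edges: (1,2,w=3), (2,3,w=5), (2,4,w=6); sum of weights 3 + 5 + 6 = 14)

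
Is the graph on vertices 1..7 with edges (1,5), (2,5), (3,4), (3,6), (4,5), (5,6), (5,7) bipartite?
Yes. Partition: {1, 2, 4, 6, 7}, {3, 5}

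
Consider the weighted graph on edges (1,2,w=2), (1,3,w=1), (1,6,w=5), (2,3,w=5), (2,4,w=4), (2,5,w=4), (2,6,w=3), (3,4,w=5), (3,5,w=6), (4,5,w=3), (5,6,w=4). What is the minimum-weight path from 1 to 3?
1 (path: 1 -> 3; weights 1 = 1)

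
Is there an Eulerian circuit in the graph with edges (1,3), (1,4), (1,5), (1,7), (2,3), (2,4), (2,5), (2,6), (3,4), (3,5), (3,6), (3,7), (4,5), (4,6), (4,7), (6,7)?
Yes (the graph is connected and all 7 vertices have even degree)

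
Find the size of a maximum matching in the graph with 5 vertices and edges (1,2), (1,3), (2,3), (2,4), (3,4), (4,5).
2 (matching: (1,3), (4,5); upper bound floor(n/2) = floor(5/2) = 2)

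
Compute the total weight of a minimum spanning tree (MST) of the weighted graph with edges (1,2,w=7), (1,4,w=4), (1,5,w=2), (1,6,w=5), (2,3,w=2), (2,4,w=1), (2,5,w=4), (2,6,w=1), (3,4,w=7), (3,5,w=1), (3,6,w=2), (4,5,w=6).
7 (MST edges: (1,5,w=2), (2,3,w=2), (2,4,w=1), (2,6,w=1), (3,5,w=1); sum of weights 2 + 2 + 1 + 1 + 1 = 7)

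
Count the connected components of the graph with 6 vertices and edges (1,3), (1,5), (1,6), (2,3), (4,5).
1 (components: {1, 2, 3, 4, 5, 6})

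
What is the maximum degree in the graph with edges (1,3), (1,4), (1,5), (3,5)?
3 (attained at vertex 1)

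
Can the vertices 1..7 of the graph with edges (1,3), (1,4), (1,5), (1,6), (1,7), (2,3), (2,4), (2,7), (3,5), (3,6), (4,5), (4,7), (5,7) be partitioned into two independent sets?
No (odd cycle of length 3: 5 -> 1 -> 3 -> 5)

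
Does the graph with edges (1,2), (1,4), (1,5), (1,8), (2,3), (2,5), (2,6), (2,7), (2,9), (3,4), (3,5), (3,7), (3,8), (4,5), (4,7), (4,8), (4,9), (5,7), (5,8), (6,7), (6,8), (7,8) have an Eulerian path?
Yes (the graph is connected and exactly 2 vertices have odd degree: {3, 6}; any Eulerian path must start and end at those)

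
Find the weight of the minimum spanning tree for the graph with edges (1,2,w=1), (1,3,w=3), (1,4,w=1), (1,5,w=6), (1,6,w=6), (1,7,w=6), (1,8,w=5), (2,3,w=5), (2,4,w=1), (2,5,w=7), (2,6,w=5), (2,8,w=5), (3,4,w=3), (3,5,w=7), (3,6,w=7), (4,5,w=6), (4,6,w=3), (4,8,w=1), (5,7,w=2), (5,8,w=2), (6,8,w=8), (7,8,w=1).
12 (MST edges: (1,2,w=1), (1,3,w=3), (1,4,w=1), (4,6,w=3), (4,8,w=1), (5,8,w=2), (7,8,w=1); sum of weights 1 + 3 + 1 + 3 + 1 + 2 + 1 = 12)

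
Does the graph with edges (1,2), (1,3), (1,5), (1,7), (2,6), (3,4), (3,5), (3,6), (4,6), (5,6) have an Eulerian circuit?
No (2 vertices have odd degree: {5, 7}; Eulerian circuit requires 0)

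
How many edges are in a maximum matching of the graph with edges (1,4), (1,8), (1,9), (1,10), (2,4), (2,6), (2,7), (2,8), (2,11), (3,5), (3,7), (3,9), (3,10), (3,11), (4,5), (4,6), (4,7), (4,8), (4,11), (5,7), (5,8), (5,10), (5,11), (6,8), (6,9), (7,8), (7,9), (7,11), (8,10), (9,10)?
5 (matching: (1,8), (2,7), (4,6), (5,11), (9,10); upper bound floor(n/2) = floor(11/2) = 5)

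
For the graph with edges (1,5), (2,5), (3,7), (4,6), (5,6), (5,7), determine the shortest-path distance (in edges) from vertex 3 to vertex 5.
2 (path: 3 -> 7 -> 5, 2 edges)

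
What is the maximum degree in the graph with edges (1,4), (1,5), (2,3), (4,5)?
2 (attained at vertices 1, 4, 5)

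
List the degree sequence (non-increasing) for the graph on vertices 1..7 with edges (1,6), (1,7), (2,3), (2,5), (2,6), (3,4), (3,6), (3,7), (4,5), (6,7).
[4, 4, 3, 3, 2, 2, 2] (degrees: deg(1)=2, deg(2)=3, deg(3)=4, deg(4)=2, deg(5)=2, deg(6)=4, deg(7)=3)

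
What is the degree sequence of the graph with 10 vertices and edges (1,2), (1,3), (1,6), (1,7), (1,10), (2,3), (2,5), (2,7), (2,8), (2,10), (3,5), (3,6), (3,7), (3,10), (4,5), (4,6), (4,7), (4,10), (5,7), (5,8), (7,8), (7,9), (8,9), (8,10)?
[7, 6, 6, 5, 5, 5, 5, 4, 3, 2] (degrees: deg(1)=5, deg(2)=6, deg(3)=6, deg(4)=4, deg(5)=5, deg(6)=3, deg(7)=7, deg(8)=5, deg(9)=2, deg(10)=5)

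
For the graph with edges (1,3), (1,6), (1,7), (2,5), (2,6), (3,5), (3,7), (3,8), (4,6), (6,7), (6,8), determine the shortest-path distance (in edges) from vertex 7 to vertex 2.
2 (path: 7 -> 6 -> 2, 2 edges)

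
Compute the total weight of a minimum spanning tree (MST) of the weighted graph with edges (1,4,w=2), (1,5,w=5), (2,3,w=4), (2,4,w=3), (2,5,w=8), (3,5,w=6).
14 (MST edges: (1,4,w=2), (1,5,w=5), (2,3,w=4), (2,4,w=3); sum of weights 2 + 5 + 4 + 3 = 14)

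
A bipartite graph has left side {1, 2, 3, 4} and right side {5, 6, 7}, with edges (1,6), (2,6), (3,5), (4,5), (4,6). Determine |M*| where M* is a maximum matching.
2 (matching: (1,6), (3,5); upper bound min(|L|,|R|) = min(4,3) = 3)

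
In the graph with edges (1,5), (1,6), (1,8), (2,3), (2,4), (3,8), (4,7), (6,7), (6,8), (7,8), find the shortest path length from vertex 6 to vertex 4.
2 (path: 6 -> 7 -> 4, 2 edges)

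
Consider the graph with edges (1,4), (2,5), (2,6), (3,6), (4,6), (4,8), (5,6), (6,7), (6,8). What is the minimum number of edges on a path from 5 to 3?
2 (path: 5 -> 6 -> 3, 2 edges)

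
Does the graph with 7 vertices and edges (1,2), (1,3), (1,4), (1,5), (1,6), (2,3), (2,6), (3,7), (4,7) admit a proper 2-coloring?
No (odd cycle of length 3: 6 -> 1 -> 2 -> 6)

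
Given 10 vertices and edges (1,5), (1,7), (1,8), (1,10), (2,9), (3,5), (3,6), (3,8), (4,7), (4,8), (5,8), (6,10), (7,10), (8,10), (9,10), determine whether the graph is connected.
Yes (BFS from 1 visits [1, 5, 7, 8, 10, 3, 4, 6, 9, 2] — all 10 vertices reached)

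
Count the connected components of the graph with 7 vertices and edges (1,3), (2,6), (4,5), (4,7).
3 (components: {1, 3}, {2, 6}, {4, 5, 7})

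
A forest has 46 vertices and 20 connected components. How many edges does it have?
26 (Each of the 20 component trees on V_i vertices has V_i - 1 edges; summing gives V - C = 46 - 20 = 26)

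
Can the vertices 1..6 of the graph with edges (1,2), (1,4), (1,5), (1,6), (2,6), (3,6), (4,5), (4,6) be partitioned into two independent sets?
No (odd cycle of length 3: 5 -> 1 -> 4 -> 5)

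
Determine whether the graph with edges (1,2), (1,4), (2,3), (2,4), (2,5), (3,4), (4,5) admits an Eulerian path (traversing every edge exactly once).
Yes — and in fact it has an Eulerian circuit (the graph is connected and all 5 vertices have even degree)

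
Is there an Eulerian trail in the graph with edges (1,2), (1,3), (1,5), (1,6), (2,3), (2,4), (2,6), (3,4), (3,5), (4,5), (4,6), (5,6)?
Yes — and in fact it has an Eulerian circuit (the graph is connected and all 6 vertices have even degree)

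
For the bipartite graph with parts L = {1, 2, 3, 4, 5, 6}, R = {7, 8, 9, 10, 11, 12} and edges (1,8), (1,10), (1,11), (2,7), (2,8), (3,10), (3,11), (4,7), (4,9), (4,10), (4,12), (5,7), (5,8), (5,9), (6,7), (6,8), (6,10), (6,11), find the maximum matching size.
6 (matching: (1,11), (2,8), (3,10), (4,12), (5,9), (6,7); upper bound min(|L|,|R|) = min(6,6) = 6)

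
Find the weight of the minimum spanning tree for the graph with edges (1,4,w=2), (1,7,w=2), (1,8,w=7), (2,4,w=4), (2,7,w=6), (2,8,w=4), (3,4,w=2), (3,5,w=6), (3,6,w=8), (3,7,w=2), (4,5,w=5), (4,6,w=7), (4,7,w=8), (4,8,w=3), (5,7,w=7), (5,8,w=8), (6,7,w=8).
25 (MST edges: (1,4,w=2), (1,7,w=2), (2,4,w=4), (3,4,w=2), (4,5,w=5), (4,6,w=7), (4,8,w=3); sum of weights 2 + 2 + 4 + 2 + 5 + 7 + 3 = 25)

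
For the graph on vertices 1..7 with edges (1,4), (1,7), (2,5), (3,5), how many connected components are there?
3 (components: {1, 4, 7}, {2, 3, 5}, {6})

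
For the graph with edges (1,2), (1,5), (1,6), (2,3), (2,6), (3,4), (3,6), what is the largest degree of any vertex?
3 (attained at vertices 1, 2, 3, 6)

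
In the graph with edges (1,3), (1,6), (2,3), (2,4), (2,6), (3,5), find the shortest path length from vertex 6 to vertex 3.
2 (path: 6 -> 2 -> 3, 2 edges)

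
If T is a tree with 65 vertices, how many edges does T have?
64 (A tree on V vertices has V - 1 edges, so 65 - 1 = 64)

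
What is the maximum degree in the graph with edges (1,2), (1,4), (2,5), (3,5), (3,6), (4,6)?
2 (attained at vertices 1, 2, 3, 4, 5, 6)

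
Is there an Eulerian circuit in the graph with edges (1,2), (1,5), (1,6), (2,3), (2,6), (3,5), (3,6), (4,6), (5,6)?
No (6 vertices have odd degree: {1, 2, 3, 4, 5, 6}; Eulerian circuit requires 0)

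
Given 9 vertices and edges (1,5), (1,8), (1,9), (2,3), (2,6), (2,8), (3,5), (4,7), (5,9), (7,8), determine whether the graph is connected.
Yes (BFS from 1 visits [1, 5, 8, 9, 3, 2, 7, 6, 4] — all 9 vertices reached)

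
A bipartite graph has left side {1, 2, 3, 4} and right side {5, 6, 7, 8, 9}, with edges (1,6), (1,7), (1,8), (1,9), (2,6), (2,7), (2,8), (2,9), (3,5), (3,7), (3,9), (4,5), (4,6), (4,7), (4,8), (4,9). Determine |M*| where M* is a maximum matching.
4 (matching: (1,9), (2,8), (3,7), (4,6); upper bound min(|L|,|R|) = min(4,5) = 4)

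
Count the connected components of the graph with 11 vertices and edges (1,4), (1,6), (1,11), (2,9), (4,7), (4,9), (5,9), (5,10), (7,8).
2 (components: {1, 2, 4, 5, 6, 7, 8, 9, 10, 11}, {3})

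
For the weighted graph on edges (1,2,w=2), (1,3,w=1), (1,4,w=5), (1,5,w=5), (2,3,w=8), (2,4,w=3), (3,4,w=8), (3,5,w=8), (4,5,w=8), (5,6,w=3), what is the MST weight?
14 (MST edges: (1,2,w=2), (1,3,w=1), (1,5,w=5), (2,4,w=3), (5,6,w=3); sum of weights 2 + 1 + 5 + 3 + 3 = 14)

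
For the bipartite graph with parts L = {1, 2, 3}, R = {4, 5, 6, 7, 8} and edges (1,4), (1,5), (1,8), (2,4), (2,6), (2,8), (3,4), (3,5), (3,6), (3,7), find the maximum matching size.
3 (matching: (1,8), (2,6), (3,7); upper bound min(|L|,|R|) = min(3,5) = 3)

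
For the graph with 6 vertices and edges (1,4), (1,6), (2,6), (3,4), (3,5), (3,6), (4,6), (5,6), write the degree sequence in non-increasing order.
[5, 3, 3, 2, 2, 1] (degrees: deg(1)=2, deg(2)=1, deg(3)=3, deg(4)=3, deg(5)=2, deg(6)=5)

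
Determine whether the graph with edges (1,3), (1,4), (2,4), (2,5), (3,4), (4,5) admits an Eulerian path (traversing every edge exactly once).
Yes — and in fact it has an Eulerian circuit (the graph is connected and all 5 vertices have even degree)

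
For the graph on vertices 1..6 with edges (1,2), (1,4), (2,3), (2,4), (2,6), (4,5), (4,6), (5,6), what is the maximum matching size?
3 (matching: (1,4), (2,3), (5,6); upper bound floor(n/2) = floor(6/2) = 3)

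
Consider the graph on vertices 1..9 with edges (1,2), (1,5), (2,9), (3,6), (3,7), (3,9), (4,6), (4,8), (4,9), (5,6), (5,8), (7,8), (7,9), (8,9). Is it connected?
Yes (BFS from 1 visits [1, 2, 5, 9, 6, 8, 3, 4, 7] — all 9 vertices reached)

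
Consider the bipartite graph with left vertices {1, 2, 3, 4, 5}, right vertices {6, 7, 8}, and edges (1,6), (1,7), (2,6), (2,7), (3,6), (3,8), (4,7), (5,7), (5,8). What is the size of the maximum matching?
3 (matching: (1,7), (2,6), (3,8); upper bound min(|L|,|R|) = min(5,3) = 3)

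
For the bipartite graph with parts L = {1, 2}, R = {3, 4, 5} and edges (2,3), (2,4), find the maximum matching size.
1 (matching: (2,4); upper bound min(|L|,|R|) = min(2,3) = 2)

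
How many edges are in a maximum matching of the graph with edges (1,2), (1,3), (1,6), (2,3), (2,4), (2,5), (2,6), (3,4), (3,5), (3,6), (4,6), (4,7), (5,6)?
3 (matching: (2,6), (3,5), (4,7); upper bound floor(n/2) = floor(7/2) = 3)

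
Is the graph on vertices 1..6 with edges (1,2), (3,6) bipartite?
Yes. Partition: {1, 3, 4, 5}, {2, 6}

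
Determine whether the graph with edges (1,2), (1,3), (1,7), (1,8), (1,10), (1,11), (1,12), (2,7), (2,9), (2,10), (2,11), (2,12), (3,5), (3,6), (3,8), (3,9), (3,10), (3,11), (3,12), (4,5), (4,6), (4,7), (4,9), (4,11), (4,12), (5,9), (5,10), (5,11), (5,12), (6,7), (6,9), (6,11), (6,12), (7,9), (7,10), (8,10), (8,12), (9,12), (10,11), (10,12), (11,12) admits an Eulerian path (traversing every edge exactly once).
Yes (the graph is connected and exactly 2 vertices have odd degree: {1, 9}; any Eulerian path must start and end at those)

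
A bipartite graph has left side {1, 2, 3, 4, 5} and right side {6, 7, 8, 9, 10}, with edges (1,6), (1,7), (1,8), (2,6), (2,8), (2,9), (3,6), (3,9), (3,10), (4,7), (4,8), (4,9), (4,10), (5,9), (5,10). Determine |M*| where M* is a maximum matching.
5 (matching: (1,8), (2,9), (3,6), (4,7), (5,10); upper bound min(|L|,|R|) = min(5,5) = 5)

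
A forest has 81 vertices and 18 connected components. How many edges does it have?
63 (Each of the 18 component trees on V_i vertices has V_i - 1 edges; summing gives V - C = 81 - 18 = 63)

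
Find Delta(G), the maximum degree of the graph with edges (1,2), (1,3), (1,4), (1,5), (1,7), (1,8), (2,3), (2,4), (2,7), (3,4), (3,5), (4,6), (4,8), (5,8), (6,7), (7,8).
6 (attained at vertex 1)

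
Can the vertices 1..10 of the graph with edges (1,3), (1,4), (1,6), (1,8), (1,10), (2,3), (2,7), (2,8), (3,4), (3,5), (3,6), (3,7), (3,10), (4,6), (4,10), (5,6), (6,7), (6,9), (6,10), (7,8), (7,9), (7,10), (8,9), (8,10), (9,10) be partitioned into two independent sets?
No (odd cycle of length 3: 6 -> 1 -> 3 -> 6)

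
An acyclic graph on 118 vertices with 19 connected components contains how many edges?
99 (Each of the 19 component trees on V_i vertices has V_i - 1 edges; summing gives V - C = 118 - 19 = 99)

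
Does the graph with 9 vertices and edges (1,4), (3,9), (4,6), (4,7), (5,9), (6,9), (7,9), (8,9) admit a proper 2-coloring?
Yes. Partition: {1, 2, 3, 5, 6, 7, 8}, {4, 9}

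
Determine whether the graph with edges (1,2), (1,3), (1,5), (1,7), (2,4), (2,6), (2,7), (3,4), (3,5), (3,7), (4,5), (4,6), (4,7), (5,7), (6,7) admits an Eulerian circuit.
No (2 vertices have odd degree: {4, 6}; Eulerian circuit requires 0)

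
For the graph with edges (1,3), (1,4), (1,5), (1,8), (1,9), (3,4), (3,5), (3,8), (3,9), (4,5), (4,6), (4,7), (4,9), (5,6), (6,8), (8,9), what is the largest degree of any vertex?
6 (attained at vertex 4)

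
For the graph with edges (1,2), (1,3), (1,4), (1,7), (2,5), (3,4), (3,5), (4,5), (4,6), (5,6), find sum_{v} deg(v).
20 (handshake: sum of degrees = 2|E| = 2 x 10 = 20)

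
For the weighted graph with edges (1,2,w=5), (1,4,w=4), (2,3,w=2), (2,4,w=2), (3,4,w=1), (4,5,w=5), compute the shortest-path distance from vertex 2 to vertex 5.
7 (path: 2 -> 4 -> 5; weights 2 + 5 = 7)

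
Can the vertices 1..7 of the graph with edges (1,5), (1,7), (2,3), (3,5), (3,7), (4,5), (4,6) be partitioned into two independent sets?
Yes. Partition: {1, 3, 4}, {2, 5, 6, 7}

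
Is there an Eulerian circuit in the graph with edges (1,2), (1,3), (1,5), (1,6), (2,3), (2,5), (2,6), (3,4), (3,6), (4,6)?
Yes (the graph is connected and all 6 vertices have even degree)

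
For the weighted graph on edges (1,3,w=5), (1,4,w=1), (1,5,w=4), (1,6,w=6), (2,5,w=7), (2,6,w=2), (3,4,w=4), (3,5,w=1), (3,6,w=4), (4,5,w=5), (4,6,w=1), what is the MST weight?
9 (MST edges: (1,4,w=1), (1,5,w=4), (2,6,w=2), (3,5,w=1), (4,6,w=1); sum of weights 1 + 4 + 2 + 1 + 1 = 9)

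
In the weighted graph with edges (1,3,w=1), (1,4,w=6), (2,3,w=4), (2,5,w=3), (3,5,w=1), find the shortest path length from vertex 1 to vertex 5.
2 (path: 1 -> 3 -> 5; weights 1 + 1 = 2)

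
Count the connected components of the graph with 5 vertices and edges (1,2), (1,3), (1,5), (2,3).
2 (components: {1, 2, 3, 5}, {4})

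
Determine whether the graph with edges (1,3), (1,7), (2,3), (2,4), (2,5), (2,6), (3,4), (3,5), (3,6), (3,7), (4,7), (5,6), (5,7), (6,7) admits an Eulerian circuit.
No (2 vertices have odd degree: {4, 7}; Eulerian circuit requires 0)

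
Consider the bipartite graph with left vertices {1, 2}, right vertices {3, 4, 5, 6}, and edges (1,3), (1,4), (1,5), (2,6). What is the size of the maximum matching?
2 (matching: (1,5), (2,6); upper bound min(|L|,|R|) = min(2,4) = 2)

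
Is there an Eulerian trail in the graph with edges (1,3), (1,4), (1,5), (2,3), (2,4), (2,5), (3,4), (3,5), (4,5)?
Yes (the graph is connected and exactly 2 vertices have odd degree: {1, 2}; any Eulerian path must start and end at those)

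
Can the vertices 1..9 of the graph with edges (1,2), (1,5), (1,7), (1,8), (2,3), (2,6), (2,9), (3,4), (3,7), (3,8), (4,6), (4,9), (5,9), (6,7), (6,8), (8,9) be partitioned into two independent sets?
Yes. Partition: {1, 3, 6, 9}, {2, 4, 5, 7, 8}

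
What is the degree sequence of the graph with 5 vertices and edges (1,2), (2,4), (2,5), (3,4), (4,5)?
[3, 3, 2, 1, 1] (degrees: deg(1)=1, deg(2)=3, deg(3)=1, deg(4)=3, deg(5)=2)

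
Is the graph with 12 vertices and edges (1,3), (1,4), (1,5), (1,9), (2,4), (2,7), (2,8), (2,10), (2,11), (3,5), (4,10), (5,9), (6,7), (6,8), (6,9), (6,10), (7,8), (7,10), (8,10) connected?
No, it has 2 components: {1, 2, 3, 4, 5, 6, 7, 8, 9, 10, 11}, {12}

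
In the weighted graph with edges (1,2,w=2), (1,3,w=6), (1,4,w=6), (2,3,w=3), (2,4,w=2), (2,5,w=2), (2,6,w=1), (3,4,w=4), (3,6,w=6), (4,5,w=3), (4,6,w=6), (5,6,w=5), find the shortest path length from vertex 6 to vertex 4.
3 (path: 6 -> 2 -> 4; weights 1 + 2 = 3)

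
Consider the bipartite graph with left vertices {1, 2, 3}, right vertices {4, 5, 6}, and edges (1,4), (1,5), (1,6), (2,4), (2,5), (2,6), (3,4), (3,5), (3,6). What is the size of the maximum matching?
3 (matching: (1,6), (2,5), (3,4); upper bound min(|L|,|R|) = min(3,3) = 3)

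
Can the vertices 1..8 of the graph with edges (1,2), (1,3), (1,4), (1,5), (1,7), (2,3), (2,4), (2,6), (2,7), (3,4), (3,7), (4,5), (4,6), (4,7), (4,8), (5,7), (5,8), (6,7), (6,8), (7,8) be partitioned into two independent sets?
No (odd cycle of length 3: 4 -> 1 -> 7 -> 4)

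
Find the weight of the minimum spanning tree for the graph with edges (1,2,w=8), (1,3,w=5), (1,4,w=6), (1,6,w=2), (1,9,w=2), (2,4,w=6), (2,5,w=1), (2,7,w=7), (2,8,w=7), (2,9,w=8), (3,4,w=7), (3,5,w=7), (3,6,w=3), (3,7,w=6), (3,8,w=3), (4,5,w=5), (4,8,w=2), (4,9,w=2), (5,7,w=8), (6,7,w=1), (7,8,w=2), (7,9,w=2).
18 (MST edges: (1,6,w=2), (1,9,w=2), (2,5,w=1), (3,8,w=3), (4,5,w=5), (4,8,w=2), (4,9,w=2), (6,7,w=1); sum of weights 2 + 2 + 1 + 3 + 5 + 2 + 2 + 1 = 18)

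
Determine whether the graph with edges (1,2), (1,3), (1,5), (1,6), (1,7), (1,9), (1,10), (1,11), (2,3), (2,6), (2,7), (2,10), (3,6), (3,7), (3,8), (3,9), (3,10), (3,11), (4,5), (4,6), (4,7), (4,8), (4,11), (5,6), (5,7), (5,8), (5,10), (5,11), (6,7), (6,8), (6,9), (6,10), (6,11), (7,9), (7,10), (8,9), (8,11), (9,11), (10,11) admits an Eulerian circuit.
No (4 vertices have odd degree: {2, 4, 5, 10}; Eulerian circuit requires 0)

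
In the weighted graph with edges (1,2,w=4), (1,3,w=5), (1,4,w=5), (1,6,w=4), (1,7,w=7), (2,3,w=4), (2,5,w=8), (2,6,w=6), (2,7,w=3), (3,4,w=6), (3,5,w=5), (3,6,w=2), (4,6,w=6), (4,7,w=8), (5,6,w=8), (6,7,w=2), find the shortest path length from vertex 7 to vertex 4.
8 (path: 7 -> 4; weights 8 = 8)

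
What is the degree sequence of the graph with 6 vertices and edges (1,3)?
[1, 1, 0, 0, 0, 0] (degrees: deg(1)=1, deg(2)=0, deg(3)=1, deg(4)=0, deg(5)=0, deg(6)=0)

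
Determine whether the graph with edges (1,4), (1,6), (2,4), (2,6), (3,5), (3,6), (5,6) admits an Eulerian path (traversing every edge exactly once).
Yes — and in fact it has an Eulerian circuit (the graph is connected and all 6 vertices have even degree)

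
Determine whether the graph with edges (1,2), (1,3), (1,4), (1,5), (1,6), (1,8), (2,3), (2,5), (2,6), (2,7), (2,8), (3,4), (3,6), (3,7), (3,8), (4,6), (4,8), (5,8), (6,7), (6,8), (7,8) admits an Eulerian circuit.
No (2 vertices have odd degree: {5, 8}; Eulerian circuit requires 0)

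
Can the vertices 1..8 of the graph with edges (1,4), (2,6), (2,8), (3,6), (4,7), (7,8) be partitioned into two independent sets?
Yes. Partition: {1, 2, 3, 5, 7}, {4, 6, 8}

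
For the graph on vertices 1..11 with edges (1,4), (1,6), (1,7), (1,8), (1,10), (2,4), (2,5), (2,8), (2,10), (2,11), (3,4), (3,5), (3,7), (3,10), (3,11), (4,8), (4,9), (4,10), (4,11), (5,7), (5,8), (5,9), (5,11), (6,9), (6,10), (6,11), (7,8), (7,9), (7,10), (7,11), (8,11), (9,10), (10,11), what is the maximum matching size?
5 (matching: (1,8), (2,11), (3,5), (6,9), (7,10); upper bound floor(n/2) = floor(11/2) = 5)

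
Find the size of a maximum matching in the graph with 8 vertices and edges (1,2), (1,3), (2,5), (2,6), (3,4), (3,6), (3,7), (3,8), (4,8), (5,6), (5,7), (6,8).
4 (matching: (1,2), (3,7), (4,8), (5,6); upper bound floor(n/2) = floor(8/2) = 4)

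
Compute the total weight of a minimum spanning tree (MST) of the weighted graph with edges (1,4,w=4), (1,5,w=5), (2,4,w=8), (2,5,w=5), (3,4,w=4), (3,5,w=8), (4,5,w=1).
14 (MST edges: (1,4,w=4), (2,5,w=5), (3,4,w=4), (4,5,w=1); sum of weights 4 + 5 + 4 + 1 = 14)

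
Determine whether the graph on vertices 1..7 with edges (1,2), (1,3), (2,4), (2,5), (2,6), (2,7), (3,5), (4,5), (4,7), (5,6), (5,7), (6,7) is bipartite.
No (odd cycle of length 3: 5 -> 2 -> 6 -> 5)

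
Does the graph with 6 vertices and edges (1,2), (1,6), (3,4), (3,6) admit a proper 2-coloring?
Yes. Partition: {1, 3, 5}, {2, 4, 6}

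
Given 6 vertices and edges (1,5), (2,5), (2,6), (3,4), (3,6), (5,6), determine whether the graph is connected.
Yes (BFS from 1 visits [1, 5, 2, 6, 3, 4] — all 6 vertices reached)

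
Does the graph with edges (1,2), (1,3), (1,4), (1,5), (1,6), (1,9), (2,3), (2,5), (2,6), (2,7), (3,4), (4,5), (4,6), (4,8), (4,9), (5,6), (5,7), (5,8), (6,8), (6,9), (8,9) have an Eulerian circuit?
No (2 vertices have odd degree: {2, 3}; Eulerian circuit requires 0)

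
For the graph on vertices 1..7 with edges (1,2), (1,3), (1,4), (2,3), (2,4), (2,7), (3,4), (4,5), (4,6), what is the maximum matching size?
3 (matching: (1,3), (2,7), (4,6); upper bound floor(n/2) = floor(7/2) = 3)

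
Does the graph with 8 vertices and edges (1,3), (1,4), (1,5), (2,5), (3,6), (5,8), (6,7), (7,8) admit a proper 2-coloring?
Yes. Partition: {1, 2, 6, 8}, {3, 4, 5, 7}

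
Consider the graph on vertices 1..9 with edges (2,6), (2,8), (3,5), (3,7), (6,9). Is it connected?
No, it has 4 components: {1}, {2, 6, 8, 9}, {3, 5, 7}, {4}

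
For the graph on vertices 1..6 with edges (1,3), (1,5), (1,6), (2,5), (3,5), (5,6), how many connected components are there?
2 (components: {1, 2, 3, 5, 6}, {4})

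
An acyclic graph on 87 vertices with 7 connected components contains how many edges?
80 (Each of the 7 component trees on V_i vertices has V_i - 1 edges; summing gives V - C = 87 - 7 = 80)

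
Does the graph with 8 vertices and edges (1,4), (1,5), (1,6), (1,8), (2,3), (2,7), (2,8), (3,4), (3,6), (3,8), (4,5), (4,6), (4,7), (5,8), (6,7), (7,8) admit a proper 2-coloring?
No (odd cycle of length 3: 8 -> 1 -> 5 -> 8)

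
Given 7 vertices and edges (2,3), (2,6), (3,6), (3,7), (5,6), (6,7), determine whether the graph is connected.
No, it has 3 components: {1}, {2, 3, 5, 6, 7}, {4}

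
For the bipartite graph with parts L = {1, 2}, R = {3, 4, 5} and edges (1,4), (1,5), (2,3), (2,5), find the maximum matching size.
2 (matching: (1,4), (2,5); upper bound min(|L|,|R|) = min(2,3) = 2)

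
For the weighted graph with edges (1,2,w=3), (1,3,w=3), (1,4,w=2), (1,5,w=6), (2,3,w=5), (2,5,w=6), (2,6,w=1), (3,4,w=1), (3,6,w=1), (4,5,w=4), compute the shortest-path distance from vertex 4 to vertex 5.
4 (path: 4 -> 5; weights 4 = 4)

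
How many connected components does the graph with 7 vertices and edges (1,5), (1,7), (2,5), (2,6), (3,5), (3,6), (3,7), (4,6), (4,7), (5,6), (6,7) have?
1 (components: {1, 2, 3, 4, 5, 6, 7})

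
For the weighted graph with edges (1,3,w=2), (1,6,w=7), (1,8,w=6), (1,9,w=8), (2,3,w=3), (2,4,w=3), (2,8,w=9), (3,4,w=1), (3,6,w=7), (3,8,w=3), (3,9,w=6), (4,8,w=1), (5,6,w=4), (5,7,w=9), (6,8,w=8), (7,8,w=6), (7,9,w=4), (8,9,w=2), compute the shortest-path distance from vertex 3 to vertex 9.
4 (path: 3 -> 4 -> 8 -> 9; weights 1 + 1 + 2 = 4)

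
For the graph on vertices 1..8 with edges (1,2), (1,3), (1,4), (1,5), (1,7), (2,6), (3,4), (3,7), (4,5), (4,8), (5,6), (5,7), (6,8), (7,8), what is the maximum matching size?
4 (matching: (1,3), (2,6), (4,5), (7,8); upper bound floor(n/2) = floor(8/2) = 4)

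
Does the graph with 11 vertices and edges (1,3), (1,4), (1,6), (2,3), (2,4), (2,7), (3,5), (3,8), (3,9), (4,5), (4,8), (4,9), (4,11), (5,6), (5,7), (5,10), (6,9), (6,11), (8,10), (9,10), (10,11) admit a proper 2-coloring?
Yes. Partition: {1, 2, 5, 8, 9, 11}, {3, 4, 6, 7, 10}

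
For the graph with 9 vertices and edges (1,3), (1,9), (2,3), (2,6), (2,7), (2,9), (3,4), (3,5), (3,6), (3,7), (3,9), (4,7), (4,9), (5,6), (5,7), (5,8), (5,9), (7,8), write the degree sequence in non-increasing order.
[7, 5, 5, 5, 4, 3, 3, 2, 2] (degrees: deg(1)=2, deg(2)=4, deg(3)=7, deg(4)=3, deg(5)=5, deg(6)=3, deg(7)=5, deg(8)=2, deg(9)=5)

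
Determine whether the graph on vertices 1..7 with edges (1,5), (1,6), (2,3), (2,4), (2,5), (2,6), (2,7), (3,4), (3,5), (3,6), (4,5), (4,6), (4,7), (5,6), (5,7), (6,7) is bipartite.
No (odd cycle of length 3: 6 -> 1 -> 5 -> 6)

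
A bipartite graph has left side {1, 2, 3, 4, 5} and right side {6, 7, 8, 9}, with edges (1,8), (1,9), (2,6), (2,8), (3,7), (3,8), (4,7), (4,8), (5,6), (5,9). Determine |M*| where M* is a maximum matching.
4 (matching: (1,9), (2,8), (3,7), (5,6); upper bound min(|L|,|R|) = min(5,4) = 4)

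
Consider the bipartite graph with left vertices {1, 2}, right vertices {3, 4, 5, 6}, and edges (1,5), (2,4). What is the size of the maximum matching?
2 (matching: (1,5), (2,4); upper bound min(|L|,|R|) = min(2,4) = 2)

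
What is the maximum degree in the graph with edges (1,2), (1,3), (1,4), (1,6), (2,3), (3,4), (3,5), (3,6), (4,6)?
5 (attained at vertex 3)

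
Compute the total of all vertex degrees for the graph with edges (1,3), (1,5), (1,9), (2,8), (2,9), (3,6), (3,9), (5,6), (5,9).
18 (handshake: sum of degrees = 2|E| = 2 x 9 = 18)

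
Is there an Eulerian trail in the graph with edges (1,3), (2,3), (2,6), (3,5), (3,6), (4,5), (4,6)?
Yes (the graph is connected and exactly 2 vertices have odd degree: {1, 6}; any Eulerian path must start and end at those)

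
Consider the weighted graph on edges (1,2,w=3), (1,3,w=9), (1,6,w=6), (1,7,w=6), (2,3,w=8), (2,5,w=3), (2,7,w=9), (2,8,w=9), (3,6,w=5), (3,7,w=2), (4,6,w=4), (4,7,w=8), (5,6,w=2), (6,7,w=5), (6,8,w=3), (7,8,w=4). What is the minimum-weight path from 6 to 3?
5 (path: 6 -> 3; weights 5 = 5)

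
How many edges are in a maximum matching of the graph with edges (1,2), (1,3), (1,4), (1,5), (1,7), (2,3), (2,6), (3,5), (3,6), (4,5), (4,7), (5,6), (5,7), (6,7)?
3 (matching: (1,7), (2,6), (3,5); upper bound floor(n/2) = floor(7/2) = 3)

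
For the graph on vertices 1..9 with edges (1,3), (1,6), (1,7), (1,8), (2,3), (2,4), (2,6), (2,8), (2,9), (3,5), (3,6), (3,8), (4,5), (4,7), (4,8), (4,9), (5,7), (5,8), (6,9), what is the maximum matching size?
4 (matching: (1,8), (2,6), (4,9), (5,7); upper bound floor(n/2) = floor(9/2) = 4)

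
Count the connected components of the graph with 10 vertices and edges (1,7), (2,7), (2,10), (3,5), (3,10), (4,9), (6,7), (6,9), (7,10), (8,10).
1 (components: {1, 2, 3, 4, 5, 6, 7, 8, 9, 10})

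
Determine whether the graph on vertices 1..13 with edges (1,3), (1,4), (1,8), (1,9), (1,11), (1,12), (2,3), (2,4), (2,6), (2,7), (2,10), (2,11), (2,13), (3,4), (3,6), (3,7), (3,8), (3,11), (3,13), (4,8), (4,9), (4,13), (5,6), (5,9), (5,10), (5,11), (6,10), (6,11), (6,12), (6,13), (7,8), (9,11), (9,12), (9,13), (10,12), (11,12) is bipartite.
No (odd cycle of length 3: 4 -> 1 -> 3 -> 4)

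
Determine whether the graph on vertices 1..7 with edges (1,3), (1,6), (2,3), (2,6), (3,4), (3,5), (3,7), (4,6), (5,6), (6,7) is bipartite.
Yes. Partition: {1, 2, 4, 5, 7}, {3, 6}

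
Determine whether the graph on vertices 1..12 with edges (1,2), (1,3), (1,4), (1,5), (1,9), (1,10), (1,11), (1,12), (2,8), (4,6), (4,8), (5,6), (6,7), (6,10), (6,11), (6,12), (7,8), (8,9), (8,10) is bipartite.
Yes. Partition: {1, 6, 8}, {2, 3, 4, 5, 7, 9, 10, 11, 12}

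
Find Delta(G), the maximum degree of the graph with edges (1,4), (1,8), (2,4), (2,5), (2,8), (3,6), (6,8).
3 (attained at vertices 2, 8)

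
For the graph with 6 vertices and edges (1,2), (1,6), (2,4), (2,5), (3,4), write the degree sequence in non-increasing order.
[3, 2, 2, 1, 1, 1] (degrees: deg(1)=2, deg(2)=3, deg(3)=1, deg(4)=2, deg(5)=1, deg(6)=1)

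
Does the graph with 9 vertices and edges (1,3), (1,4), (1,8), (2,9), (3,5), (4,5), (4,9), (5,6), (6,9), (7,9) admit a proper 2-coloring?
Yes. Partition: {1, 5, 9}, {2, 3, 4, 6, 7, 8}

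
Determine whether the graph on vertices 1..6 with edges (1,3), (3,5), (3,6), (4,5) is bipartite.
Yes. Partition: {1, 2, 5, 6}, {3, 4}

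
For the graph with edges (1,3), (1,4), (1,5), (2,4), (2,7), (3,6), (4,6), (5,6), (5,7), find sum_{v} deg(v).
18 (handshake: sum of degrees = 2|E| = 2 x 9 = 18)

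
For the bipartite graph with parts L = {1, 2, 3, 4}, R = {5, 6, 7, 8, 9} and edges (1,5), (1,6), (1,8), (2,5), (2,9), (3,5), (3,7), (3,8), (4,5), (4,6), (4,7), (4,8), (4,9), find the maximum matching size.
4 (matching: (1,8), (2,9), (3,7), (4,6); upper bound min(|L|,|R|) = min(4,5) = 4)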